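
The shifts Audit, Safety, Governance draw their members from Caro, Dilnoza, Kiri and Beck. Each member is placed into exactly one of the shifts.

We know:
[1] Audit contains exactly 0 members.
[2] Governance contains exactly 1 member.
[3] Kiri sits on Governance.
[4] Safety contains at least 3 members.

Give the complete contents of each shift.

From (3): Kiri ∈ Governance.
(1): Audit already has 0, so the rest are out.
(2): Governance already has 1, so the rest are out.
(4): only 3 candidates remain for Safety, so all are in.

Audit = {}; Safety = {Beck, Caro, Dilnoza}; Governance = {Kiri}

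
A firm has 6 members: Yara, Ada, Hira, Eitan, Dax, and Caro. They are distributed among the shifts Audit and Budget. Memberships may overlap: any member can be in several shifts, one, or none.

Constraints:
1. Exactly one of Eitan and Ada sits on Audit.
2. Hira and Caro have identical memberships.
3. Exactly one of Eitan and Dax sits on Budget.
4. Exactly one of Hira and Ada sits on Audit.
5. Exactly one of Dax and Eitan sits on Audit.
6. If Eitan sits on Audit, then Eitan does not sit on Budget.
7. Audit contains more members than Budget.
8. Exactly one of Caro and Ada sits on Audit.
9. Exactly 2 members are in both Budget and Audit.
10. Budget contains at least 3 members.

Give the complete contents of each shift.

Audit = {Caro, Eitan, Hira, Yara}; Budget = {Caro, Dax, Hira}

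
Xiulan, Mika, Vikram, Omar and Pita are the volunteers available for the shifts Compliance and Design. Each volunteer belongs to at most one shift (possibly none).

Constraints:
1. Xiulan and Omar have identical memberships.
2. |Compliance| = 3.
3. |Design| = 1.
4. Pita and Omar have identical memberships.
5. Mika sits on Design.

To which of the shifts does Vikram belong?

From (5): Mika ∈ Design.
(3): Design already has 1, so the rest are out.
Suppose Vikram ∈ Compliance: no assignment then satisfies all the clues, so Vikram ∉ Compliance.

Vikram: none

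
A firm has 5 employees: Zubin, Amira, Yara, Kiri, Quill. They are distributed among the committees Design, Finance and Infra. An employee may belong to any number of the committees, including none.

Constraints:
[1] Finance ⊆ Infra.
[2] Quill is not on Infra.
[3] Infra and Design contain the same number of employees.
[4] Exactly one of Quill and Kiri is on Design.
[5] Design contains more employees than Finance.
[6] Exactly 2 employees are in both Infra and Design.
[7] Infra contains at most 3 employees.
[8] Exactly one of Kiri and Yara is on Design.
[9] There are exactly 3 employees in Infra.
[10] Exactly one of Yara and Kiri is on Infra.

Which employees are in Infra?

Infra = {Amira, Yara, Zubin}

From (2): Quill ∉ Infra.
(1) contrapositive: Quill ∉ Finance.
Suppose Zubin ∉ Infra: no assignment then satisfies all the clues, so Zubin ∈ Infra.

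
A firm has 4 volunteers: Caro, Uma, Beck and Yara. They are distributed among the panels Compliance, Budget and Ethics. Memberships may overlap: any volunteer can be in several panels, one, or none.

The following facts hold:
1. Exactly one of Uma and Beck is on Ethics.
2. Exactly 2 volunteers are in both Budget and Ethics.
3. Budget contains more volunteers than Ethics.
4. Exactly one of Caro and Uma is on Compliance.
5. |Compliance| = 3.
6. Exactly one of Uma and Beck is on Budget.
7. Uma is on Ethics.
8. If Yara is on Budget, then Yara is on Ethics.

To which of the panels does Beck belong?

From (7): Uma ∈ Ethics.
(1) (exactly one): Beck ∉ Ethics.
Suppose Beck ∉ Compliance: no assignment then satisfies all the clues, so Beck ∈ Compliance.

Beck: Compliance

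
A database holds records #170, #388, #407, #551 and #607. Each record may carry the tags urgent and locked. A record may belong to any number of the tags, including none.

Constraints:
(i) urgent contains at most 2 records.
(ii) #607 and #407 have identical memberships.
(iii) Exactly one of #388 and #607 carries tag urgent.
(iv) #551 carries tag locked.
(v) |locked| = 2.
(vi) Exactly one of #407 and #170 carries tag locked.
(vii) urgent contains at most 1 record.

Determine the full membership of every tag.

From (iv): #551 ∈ locked.
Suppose #170 ∈ urgent: no assignment then satisfies all the clues, so #170 ∉ urgent.

urgent = {#388}; locked = {#170, #551}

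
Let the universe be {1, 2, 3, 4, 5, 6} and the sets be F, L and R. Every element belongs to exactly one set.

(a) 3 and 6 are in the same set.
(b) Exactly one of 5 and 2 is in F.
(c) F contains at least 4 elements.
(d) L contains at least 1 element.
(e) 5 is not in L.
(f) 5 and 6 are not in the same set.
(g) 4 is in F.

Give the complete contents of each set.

F = {2, 3, 4, 6}; L = {1}; R = {5}

From (e): 5 ∉ L.
From (g): 4 ∈ F.
Suppose 1 ∈ F: no assignment then satisfies all the clues, so 1 ∉ F.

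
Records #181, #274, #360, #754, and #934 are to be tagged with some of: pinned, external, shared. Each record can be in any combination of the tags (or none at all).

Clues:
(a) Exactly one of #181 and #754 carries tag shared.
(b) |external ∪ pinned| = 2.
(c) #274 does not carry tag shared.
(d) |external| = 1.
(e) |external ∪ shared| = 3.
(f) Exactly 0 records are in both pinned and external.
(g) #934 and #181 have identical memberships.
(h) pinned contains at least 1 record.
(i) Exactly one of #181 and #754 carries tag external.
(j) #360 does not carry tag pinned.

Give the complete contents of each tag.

pinned = {#274}; external = {#754}; shared = {#181, #934}

From (c): #274 ∉ shared.
From (j): #360 ∉ pinned.
Suppose #181 ∈ pinned: no assignment then satisfies all the clues, so #181 ∉ pinned.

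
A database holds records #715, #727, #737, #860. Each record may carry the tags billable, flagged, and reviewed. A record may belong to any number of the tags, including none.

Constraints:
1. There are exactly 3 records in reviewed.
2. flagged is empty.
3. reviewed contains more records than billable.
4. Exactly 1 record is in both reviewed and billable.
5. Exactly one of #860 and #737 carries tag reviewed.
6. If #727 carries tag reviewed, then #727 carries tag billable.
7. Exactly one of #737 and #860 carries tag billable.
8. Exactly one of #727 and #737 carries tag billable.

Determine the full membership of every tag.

billable = {#727, #860}; flagged = {}; reviewed = {#715, #727, #737}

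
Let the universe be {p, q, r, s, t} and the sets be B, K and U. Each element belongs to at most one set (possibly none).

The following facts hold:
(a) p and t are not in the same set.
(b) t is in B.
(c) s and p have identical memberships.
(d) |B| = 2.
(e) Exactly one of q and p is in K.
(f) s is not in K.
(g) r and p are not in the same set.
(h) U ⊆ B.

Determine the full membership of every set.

From (b): t ∈ B.
From (f): s ∉ K.
(a): p ∉ B.
(c): s matches p: s ∉ B.
(c): p matches s: p ∉ K.
(e) (exactly one): q ∈ K.
(h) contrapositive: p ∉ U.
(h) contrapositive: s ∉ U.
(d): only 2 candidates remain for B, so all are in.

B = {r, t}; K = {q}; U = {}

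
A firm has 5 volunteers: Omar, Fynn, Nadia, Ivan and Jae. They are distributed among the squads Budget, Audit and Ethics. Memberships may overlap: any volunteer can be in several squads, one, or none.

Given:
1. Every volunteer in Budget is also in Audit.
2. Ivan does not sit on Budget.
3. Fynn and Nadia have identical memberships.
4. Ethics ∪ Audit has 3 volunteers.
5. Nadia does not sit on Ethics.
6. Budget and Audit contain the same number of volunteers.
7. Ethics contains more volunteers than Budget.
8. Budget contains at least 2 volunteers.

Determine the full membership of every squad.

Budget = {Jae, Omar}; Audit = {Jae, Omar}; Ethics = {Ivan, Jae, Omar}

From (2): Ivan ∉ Budget.
From (5): Nadia ∉ Ethics.
(3): Fynn matches Nadia: Fynn ∉ Ethics.
Suppose Omar ∉ Budget: no assignment then satisfies all the clues, so Omar ∈ Budget.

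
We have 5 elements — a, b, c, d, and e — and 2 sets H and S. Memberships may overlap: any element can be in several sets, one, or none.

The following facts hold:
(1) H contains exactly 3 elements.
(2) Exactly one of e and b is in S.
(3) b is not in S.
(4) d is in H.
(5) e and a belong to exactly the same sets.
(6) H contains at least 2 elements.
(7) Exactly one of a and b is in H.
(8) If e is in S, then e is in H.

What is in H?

From (3): b ∉ S.
From (4): d ∈ H.
(2) (exactly one): e ∈ S.
(5): a matches e: a ∈ S.
(8): e ∈ H.
(5): a matches e: a ∈ H.
(7) (exactly one): b ∉ H.
(1): H already has 3, so the rest are out.

H = {a, d, e}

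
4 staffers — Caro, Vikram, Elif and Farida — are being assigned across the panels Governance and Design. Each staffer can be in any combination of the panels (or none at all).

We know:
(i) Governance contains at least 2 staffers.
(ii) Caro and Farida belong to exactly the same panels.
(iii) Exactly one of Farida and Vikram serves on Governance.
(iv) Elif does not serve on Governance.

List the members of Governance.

From (iv): Elif ∉ Governance.
Suppose Caro ∉ Governance: no assignment then satisfies all the clues, so Caro ∈ Governance.

Governance = {Caro, Farida}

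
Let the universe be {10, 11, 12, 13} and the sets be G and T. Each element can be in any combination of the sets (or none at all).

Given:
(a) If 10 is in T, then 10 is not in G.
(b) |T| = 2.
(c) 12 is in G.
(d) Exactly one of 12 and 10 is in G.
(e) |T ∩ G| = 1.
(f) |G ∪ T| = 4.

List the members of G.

From (c): 12 ∈ G.
(d) (exactly one): 10 ∉ G.
Suppose 11 ∉ G: no assignment then satisfies all the clues, so 11 ∈ G.

G = {11, 12, 13}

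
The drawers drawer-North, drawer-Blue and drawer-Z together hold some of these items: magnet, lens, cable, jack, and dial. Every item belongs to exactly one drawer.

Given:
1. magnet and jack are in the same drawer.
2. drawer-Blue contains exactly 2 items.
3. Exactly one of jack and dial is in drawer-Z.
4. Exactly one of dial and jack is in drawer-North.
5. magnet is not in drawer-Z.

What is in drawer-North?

drawer-North = {jack, magnet}

From (5): magnet ∉ drawer-Z.
(1): jack matches magnet: jack ∉ drawer-Z.
(3) (exactly one): dial ∈ drawer-Z.
(4) (exactly one): jack ∈ drawer-North.
(1): magnet matches jack: magnet ∈ drawer-North.
(2): only 2 candidates remain for drawer-Blue, so all are in.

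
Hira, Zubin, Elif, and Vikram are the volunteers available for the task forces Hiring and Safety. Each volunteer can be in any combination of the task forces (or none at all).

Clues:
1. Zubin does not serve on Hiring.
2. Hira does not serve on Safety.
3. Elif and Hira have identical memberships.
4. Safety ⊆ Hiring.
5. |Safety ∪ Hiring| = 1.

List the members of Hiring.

Hiring = {Vikram}

From (1): Zubin ∉ Hiring.
From (2): Hira ∉ Safety.
(3): Elif matches Hira: Elif ∉ Safety.
(4) contrapositive: Zubin ∉ Safety.
Suppose Hira ∈ Hiring: no assignment then satisfies all the clues, so Hira ∉ Hiring.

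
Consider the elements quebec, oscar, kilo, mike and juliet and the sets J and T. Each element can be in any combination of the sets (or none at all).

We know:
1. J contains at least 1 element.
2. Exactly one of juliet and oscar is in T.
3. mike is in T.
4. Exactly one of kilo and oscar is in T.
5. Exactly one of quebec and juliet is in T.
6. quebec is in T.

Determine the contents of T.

From (3): mike ∈ T.
From (6): quebec ∈ T.
(5) (exactly one): juliet ∉ T.
(2) (exactly one): oscar ∈ T.
(4) (exactly one): kilo ∉ T.

T = {mike, oscar, quebec}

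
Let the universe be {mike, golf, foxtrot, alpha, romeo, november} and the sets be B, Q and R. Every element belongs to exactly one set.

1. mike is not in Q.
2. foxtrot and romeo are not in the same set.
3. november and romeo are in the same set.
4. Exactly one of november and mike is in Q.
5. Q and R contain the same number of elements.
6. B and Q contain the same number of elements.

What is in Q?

Q = {november, romeo}

From (1): mike ∉ Q.
(4) (exactly one): november ∈ Q.
(3): romeo matches november: romeo ∉ B.
(3): romeo matches november: romeo ∈ Q.
(2): foxtrot ∉ Q.
Suppose golf ∈ Q: no assignment then satisfies all the clues, so golf ∉ Q.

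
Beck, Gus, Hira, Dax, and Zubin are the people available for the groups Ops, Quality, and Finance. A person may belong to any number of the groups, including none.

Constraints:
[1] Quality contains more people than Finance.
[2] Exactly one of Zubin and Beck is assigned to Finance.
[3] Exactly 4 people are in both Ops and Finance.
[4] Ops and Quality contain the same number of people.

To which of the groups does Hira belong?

Hira: Finance, Ops, Quality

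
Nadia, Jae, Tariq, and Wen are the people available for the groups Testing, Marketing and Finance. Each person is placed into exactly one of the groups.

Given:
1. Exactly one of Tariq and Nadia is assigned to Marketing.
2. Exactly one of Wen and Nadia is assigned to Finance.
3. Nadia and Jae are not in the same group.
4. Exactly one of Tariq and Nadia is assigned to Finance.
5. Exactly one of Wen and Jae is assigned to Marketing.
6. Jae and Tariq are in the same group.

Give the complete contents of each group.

Testing = {Wen}; Marketing = {Jae, Tariq}; Finance = {Nadia}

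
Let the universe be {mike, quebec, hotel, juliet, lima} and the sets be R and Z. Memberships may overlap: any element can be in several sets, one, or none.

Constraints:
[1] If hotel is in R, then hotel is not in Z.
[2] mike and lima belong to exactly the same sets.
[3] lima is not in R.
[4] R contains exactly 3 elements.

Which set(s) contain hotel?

hotel: R

From (3): lima ∉ R.
(2): mike matches lima: mike ∉ R.
(4): only 3 candidates remain for R, so all are in.
(1): hotel ∉ Z.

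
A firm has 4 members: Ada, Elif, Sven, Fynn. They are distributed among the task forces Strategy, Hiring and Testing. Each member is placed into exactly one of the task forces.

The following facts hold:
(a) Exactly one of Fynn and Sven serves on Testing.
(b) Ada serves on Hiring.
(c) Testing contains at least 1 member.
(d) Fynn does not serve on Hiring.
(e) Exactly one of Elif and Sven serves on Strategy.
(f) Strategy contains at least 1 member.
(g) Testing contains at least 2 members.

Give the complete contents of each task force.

Strategy = {Sven}; Hiring = {Ada}; Testing = {Elif, Fynn}

From (b): Ada ∈ Hiring.
From (d): Fynn ∉ Hiring.
Suppose Elif ∈ Strategy: no assignment then satisfies all the clues, so Elif ∉ Strategy.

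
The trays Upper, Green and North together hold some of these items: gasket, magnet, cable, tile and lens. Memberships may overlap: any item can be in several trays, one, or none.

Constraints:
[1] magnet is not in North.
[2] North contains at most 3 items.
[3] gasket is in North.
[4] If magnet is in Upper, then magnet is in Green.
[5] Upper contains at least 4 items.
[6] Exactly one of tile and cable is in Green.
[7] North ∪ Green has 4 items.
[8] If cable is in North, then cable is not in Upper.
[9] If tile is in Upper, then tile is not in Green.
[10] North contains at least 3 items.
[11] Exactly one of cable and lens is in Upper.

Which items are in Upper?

From (1): magnet ∉ North.
From (3): gasket ∈ North.
Suppose gasket ∉ Upper: no assignment then satisfies all the clues, so gasket ∈ Upper.

Upper = {gasket, lens, magnet, tile}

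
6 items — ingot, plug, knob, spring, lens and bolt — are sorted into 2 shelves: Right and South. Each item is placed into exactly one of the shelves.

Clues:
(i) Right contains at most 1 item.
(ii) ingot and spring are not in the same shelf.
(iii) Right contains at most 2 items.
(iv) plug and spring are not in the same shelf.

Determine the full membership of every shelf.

Right = {spring}; South = {bolt, ingot, knob, lens, plug}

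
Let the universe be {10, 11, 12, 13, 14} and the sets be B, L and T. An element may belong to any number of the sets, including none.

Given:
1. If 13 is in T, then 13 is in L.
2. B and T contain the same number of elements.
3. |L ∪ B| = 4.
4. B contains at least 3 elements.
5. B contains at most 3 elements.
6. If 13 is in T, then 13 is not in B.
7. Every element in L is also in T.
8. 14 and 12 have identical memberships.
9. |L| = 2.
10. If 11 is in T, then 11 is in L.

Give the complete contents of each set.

B = {11, 12, 14}; L = {11, 13}; T = {10, 11, 13}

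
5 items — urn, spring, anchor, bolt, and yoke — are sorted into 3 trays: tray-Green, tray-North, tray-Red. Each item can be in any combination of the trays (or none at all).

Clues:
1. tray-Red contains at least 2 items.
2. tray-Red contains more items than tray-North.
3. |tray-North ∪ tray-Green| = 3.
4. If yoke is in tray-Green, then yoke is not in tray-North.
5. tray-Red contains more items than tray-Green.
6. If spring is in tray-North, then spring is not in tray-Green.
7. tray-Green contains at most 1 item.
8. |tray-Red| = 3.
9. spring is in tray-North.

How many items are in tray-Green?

1

From (9): spring ∈ tray-North.
(6): spring ∉ tray-Green.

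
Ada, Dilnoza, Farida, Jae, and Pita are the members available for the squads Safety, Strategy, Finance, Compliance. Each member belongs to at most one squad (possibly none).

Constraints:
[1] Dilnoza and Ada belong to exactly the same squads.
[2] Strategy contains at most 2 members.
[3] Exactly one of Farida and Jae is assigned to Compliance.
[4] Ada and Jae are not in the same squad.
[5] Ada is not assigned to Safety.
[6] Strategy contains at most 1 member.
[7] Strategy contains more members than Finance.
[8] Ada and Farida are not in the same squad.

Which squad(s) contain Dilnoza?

Dilnoza: none

From (5): Ada ∉ Safety.
(1): Dilnoza matches Ada: Dilnoza ∉ Safety.
Suppose Dilnoza ∈ Strategy: no assignment then satisfies all the clues, so Dilnoza ∉ Strategy.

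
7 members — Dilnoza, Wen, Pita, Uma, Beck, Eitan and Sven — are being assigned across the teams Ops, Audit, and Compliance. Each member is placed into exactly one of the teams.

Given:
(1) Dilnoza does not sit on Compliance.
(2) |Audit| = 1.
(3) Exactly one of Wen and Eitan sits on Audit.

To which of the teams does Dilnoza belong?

From (1): Dilnoza ∉ Compliance.
Suppose Dilnoza ∉ Ops: no assignment then satisfies all the clues, so Dilnoza ∈ Ops.

Dilnoza: Ops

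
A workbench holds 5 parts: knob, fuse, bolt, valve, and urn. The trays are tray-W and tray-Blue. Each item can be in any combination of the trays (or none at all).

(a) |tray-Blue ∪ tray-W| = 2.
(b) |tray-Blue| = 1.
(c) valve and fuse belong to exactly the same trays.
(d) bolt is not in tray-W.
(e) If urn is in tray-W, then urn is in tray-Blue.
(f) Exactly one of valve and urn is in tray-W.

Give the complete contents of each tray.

tray-W = {knob, urn}; tray-Blue = {urn}

From (d): bolt ∉ tray-W.
Suppose knob ∉ tray-W: no assignment then satisfies all the clues, so knob ∈ tray-W.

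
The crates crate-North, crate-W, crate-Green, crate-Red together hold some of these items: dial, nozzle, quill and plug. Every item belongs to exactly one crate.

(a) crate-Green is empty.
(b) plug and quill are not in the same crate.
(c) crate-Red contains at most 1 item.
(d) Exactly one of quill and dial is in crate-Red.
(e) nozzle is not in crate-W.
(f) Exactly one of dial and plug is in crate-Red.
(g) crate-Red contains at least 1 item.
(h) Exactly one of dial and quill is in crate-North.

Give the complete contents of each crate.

crate-North = {nozzle, quill}; crate-W = {plug}; crate-Green = {}; crate-Red = {dial}

From (e): nozzle ∉ crate-W.
(a): crate-Green already has 0, so the rest are out.
Suppose dial ∈ crate-North: no assignment then satisfies all the clues, so dial ∉ crate-North.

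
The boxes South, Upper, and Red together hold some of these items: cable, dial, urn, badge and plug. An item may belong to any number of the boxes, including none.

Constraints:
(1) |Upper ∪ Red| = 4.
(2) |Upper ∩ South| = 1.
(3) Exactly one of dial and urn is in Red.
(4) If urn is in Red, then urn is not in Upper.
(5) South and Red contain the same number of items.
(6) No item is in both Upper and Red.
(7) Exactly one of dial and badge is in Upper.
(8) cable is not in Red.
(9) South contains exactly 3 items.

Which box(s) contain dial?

dial: South, Upper

From (8): cable ∉ Red.
Suppose dial ∉ South: no assignment then satisfies all the clues, so dial ∈ South.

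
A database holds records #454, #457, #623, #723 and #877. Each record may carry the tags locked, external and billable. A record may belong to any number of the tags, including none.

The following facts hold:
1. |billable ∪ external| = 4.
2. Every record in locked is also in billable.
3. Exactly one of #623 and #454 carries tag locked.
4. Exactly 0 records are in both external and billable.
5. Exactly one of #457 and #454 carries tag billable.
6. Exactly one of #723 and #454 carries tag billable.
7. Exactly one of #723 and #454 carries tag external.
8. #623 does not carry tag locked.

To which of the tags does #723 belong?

#723: external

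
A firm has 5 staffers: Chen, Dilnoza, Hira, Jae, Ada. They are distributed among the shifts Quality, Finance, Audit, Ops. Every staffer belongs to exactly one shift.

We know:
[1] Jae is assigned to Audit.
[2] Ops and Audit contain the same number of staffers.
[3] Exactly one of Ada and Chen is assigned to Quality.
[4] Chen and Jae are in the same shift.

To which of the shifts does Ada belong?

Ada: Quality

From (1): Jae ∈ Audit.
(4): Chen matches Jae: Chen ∉ Quality.
(4): Chen matches Jae: Chen ∉ Finance.
(4): Chen matches Jae: Chen ∈ Audit.
(3) (exactly one): Ada ∈ Quality.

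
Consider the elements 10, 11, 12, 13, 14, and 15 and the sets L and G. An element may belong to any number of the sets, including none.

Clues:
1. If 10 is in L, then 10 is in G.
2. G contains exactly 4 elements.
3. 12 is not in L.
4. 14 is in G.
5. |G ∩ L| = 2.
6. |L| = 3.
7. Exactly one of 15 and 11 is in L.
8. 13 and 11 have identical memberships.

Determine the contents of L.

From (3): 12 ∉ L.
From (4): 14 ∈ G.
Suppose 10 ∉ L: no assignment then satisfies all the clues, so 10 ∈ L.

L = {10, 14, 15}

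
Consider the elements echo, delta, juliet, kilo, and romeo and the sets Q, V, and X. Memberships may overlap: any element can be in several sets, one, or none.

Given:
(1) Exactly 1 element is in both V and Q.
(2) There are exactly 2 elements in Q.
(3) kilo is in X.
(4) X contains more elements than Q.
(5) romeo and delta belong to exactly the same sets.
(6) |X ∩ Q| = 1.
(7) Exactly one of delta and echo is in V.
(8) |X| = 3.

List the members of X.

X = {delta, kilo, romeo}

From (3): kilo ∈ X.
Suppose echo ∈ X: no assignment then satisfies all the clues, so echo ∉ X.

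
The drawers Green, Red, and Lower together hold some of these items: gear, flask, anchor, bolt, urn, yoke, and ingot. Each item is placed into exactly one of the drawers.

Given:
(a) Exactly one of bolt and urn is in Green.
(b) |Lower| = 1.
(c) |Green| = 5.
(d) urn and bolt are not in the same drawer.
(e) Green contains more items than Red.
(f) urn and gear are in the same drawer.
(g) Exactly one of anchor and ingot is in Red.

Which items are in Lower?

Lower = {bolt}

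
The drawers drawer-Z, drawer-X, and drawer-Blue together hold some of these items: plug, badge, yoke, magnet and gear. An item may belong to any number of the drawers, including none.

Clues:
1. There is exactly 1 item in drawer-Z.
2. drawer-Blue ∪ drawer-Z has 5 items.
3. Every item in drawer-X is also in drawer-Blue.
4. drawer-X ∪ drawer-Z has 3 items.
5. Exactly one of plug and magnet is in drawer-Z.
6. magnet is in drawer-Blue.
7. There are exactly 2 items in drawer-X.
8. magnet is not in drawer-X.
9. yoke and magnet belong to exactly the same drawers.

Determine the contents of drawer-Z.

drawer-Z = {plug}

From (6): magnet ∈ drawer-Blue.
From (8): magnet ∉ drawer-X.
(9): yoke matches magnet: yoke ∉ drawer-X.
(9): yoke matches magnet: yoke ∈ drawer-Blue.
Suppose plug ∉ drawer-Z: no assignment then satisfies all the clues, so plug ∈ drawer-Z.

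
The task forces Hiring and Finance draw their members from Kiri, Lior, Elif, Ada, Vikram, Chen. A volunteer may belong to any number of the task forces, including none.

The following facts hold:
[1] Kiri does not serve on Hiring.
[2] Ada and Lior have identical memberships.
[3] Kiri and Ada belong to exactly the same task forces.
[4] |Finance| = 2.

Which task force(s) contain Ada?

Ada: none

From (1): Kiri ∉ Hiring.
(3): Ada matches Kiri: Ada ∉ Hiring.
(2): Lior matches Ada: Lior ∉ Hiring.
Suppose Ada ∈ Finance: no assignment then satisfies all the clues, so Ada ∉ Finance.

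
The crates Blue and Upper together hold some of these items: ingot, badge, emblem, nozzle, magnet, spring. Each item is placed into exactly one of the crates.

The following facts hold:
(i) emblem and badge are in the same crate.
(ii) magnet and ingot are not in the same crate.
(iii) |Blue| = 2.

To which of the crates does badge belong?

badge: Upper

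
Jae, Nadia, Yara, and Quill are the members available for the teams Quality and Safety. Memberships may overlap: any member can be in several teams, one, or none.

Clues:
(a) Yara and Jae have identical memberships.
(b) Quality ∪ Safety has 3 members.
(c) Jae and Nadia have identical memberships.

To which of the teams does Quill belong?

Quill: none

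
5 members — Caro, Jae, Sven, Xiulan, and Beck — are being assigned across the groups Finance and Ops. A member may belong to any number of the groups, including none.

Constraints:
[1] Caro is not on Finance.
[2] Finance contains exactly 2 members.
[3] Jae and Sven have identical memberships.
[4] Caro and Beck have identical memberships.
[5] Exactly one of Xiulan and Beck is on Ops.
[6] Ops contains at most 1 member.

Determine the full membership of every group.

Finance = {Jae, Sven}; Ops = {Xiulan}

From (1): Caro ∉ Finance.
(4): Beck matches Caro: Beck ∉ Finance.
Suppose Caro ∈ Ops: no assignment then satisfies all the clues, so Caro ∉ Ops.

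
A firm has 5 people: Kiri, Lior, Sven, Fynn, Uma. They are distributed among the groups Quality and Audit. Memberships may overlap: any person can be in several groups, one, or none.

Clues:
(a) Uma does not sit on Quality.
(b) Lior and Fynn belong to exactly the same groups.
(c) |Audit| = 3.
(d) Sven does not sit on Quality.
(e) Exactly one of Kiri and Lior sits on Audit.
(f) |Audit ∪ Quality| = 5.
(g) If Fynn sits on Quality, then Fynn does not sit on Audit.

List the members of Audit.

From (a): Uma ∉ Quality.
From (d): Sven ∉ Quality.
Suppose Kiri ∉ Audit: no assignment then satisfies all the clues, so Kiri ∈ Audit.

Audit = {Kiri, Sven, Uma}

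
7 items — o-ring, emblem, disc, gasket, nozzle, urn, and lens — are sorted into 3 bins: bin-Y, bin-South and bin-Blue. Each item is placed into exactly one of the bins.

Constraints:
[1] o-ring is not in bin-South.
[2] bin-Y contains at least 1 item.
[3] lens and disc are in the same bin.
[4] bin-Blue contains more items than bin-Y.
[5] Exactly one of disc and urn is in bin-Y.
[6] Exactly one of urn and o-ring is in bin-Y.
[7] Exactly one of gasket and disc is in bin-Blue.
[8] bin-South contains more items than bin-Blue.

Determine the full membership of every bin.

bin-Y = {urn}; bin-South = {disc, emblem, lens, nozzle}; bin-Blue = {gasket, o-ring}

From (1): o-ring ∉ bin-South.
Suppose o-ring ∈ bin-Y: no assignment then satisfies all the clues, so o-ring ∉ bin-Y.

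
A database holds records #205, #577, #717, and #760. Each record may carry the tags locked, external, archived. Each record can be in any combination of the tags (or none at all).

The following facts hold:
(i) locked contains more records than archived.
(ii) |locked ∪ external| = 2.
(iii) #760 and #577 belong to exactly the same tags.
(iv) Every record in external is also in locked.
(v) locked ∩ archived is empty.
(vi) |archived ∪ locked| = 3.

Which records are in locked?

locked = {#577, #760}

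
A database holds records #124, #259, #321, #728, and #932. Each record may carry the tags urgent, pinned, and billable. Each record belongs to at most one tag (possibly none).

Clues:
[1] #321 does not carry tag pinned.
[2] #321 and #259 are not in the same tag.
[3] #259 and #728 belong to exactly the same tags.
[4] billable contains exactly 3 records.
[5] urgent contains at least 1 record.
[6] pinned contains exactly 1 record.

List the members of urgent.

urgent = {#321}

From (1): #321 ∉ pinned.
Suppose #124 ∈ urgent: no assignment then satisfies all the clues, so #124 ∉ urgent.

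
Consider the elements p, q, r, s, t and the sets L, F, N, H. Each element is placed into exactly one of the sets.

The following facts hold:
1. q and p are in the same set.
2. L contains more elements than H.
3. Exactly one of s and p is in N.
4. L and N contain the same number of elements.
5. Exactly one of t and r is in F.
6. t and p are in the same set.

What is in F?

F = {p, q, t}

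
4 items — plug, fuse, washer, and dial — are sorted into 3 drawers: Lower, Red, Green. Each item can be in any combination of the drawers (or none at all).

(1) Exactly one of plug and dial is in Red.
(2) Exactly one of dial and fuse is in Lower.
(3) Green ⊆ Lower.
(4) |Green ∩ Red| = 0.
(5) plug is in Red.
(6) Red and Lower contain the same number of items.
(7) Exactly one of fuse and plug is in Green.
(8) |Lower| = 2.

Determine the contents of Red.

Red = {plug, washer}

From (5): plug ∈ Red.
(1) (exactly one): dial ∉ Red.
Suppose fuse ∈ Red: no assignment then satisfies all the clues, so fuse ∉ Red.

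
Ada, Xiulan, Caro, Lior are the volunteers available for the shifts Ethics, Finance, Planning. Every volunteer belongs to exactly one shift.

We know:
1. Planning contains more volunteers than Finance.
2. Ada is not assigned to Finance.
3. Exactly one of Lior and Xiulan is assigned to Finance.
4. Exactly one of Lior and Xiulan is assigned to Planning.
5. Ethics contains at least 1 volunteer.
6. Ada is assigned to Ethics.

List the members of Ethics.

Ethics = {Ada}

From (2): Ada ∉ Finance.
From (6): Ada ∈ Ethics.
Suppose Xiulan ∈ Ethics: no assignment then satisfies all the clues, so Xiulan ∉ Ethics.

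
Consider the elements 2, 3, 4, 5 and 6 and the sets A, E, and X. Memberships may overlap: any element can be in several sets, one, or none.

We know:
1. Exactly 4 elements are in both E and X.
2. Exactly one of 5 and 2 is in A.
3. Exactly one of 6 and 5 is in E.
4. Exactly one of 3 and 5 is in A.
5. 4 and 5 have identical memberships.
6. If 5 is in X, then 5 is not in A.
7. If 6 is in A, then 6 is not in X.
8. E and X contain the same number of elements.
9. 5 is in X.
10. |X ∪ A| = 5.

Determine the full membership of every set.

A = {2, 3, 6}; E = {2, 3, 4, 5}; X = {2, 3, 4, 5}

From (9): 5 ∈ X.
(5): 4 matches 5: 4 ∈ X.
(6): 5 ∉ A.
(2) (exactly one): 2 ∈ A.
(4) (exactly one): 3 ∈ A.
(5): 4 matches 5: 4 ∉ A.
Suppose 2 ∉ E: no assignment then satisfies all the clues, so 2 ∈ E.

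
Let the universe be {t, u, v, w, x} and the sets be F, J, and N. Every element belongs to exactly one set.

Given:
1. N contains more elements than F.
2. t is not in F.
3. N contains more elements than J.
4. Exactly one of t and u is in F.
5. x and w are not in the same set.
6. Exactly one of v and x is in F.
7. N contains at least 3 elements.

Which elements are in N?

N = {t, v, w}

From (2): t ∉ F.
(4) (exactly one): u ∈ F.
Suppose t ∉ N: no assignment then satisfies all the clues, so t ∈ N.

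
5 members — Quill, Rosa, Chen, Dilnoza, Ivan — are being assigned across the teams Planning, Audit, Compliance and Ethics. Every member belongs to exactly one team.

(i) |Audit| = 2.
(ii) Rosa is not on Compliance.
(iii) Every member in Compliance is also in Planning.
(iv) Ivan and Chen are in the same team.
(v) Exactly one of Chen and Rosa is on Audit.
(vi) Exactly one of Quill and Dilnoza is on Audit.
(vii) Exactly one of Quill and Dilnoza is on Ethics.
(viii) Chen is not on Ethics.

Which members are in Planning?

Planning = {Chen, Ivan}

From (ii): Rosa ∉ Compliance.
From (viii): Chen ∉ Ethics.
(iv): Ivan matches Chen: Ivan ∉ Ethics.
Suppose Quill ∈ Planning: no assignment then satisfies all the clues, so Quill ∉ Planning.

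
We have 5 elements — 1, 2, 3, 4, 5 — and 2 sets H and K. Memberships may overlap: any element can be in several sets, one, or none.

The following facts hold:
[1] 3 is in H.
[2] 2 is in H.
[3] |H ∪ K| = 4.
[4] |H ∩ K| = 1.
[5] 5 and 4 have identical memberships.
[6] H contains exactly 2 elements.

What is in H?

H = {2, 3}

From (1): 3 ∈ H.
From (2): 2 ∈ H.
(6): H already has 2, so the rest are out.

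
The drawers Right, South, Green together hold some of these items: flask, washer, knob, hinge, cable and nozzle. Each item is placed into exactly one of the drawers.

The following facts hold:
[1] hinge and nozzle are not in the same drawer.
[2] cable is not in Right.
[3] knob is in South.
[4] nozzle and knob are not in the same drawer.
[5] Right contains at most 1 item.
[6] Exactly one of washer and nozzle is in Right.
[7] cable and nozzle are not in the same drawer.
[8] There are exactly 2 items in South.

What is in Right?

Right = {nozzle}

From (2): cable ∉ Right.
From (3): knob ∈ South.
(4): nozzle ∉ South.
Suppose flask ∈ Right: no assignment then satisfies all the clues, so flask ∉ Right.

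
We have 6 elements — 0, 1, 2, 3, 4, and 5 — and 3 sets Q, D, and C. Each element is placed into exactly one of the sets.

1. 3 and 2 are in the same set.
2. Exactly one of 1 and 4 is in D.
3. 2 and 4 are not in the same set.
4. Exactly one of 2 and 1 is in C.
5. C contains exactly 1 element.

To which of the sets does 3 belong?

3: Q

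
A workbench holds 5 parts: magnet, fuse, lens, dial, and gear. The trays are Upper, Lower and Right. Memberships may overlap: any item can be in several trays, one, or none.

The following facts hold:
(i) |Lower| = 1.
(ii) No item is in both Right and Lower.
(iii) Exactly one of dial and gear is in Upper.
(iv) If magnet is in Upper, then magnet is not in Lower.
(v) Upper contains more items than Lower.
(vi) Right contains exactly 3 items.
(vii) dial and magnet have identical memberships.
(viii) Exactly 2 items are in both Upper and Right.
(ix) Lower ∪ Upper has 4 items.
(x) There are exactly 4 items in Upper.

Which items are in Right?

Right = {dial, gear, magnet}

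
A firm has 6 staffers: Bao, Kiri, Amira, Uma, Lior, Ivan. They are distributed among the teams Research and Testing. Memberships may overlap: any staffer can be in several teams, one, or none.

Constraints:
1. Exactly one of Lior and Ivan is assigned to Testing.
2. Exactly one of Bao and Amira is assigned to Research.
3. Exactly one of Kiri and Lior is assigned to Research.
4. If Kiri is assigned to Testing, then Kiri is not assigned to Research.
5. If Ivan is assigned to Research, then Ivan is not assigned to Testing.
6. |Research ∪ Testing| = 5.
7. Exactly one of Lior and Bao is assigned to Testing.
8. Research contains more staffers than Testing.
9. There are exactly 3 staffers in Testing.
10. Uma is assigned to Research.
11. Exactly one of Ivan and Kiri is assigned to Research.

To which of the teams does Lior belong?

Lior: Research, Testing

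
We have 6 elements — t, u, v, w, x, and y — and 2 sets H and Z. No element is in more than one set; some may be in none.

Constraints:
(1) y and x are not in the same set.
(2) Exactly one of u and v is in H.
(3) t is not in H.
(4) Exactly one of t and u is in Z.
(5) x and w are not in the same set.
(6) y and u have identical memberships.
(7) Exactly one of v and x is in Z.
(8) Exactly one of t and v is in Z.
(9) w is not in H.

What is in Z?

From (3): t ∉ H.
From (9): w ∉ H.
Suppose t ∉ Z: no assignment then satisfies all the clues, so t ∈ Z.

Z = {t, x}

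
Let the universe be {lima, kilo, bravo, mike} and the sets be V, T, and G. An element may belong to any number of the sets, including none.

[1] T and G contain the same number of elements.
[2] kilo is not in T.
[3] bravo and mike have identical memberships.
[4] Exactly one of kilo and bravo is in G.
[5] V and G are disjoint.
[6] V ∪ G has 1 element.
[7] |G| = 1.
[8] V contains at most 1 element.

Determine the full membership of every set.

V = {}; T = {lima}; G = {kilo}

From (2): kilo ∉ T.
Suppose lima ∈ V: no assignment then satisfies all the clues, so lima ∉ V.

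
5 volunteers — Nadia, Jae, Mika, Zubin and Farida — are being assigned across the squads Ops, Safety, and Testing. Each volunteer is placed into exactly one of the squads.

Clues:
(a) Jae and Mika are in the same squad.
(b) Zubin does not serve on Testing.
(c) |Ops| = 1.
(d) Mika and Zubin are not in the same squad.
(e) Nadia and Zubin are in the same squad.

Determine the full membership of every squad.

Ops = {Farida}; Safety = {Nadia, Zubin}; Testing = {Jae, Mika}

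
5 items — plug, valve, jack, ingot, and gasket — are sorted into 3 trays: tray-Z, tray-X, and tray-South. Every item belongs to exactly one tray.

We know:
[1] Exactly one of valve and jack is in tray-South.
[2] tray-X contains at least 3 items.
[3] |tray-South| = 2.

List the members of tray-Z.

tray-Z = {}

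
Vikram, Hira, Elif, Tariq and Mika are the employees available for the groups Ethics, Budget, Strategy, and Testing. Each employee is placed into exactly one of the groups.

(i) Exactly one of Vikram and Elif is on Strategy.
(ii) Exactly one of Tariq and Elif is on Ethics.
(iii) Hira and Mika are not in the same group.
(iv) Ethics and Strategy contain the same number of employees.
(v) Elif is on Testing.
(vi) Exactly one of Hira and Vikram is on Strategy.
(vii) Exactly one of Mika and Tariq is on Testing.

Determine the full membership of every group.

Ethics = {Tariq}; Budget = {Hira}; Strategy = {Vikram}; Testing = {Elif, Mika}

From (v): Elif ∈ Testing.
(i) (exactly one): Vikram ∈ Strategy.
(ii) (exactly one): Tariq ∈ Ethics.
(vi) (exactly one): Hira ∉ Strategy.
(vii) (exactly one): Mika ∈ Testing.
(iii): Hira ∉ Testing.
Suppose Hira ∈ Ethics: no assignment then satisfies all the clues, so Hira ∉ Ethics.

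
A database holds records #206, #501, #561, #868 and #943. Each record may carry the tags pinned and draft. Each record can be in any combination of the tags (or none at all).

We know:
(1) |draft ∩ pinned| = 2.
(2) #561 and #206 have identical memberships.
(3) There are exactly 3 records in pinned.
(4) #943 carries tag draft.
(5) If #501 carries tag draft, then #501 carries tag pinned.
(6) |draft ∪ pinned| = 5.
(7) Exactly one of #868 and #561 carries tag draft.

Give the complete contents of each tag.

From (4): #943 ∈ draft.
Suppose #206 ∈ pinned: no assignment then satisfies all the clues, so #206 ∉ pinned.

pinned = {#501, #868, #943}; draft = {#206, #501, #561, #943}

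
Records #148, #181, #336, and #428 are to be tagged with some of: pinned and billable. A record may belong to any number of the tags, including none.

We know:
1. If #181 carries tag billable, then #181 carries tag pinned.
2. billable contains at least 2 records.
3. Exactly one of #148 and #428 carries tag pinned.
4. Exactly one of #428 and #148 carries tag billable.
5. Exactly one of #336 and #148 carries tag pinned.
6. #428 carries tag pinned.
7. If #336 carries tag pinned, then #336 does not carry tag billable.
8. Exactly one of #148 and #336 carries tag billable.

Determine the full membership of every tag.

From (6): #428 ∈ pinned.
(3) (exactly one): #148 ∉ pinned.
(5) (exactly one): #336 ∈ pinned.
(7): #336 ∉ billable.
(8) (exactly one): #148 ∈ billable.
(4) (exactly one): #428 ∉ billable.
(2): only 2 candidates remain for billable, so all are in.
(1): #181 ∈ pinned.

pinned = {#181, #336, #428}; billable = {#148, #181}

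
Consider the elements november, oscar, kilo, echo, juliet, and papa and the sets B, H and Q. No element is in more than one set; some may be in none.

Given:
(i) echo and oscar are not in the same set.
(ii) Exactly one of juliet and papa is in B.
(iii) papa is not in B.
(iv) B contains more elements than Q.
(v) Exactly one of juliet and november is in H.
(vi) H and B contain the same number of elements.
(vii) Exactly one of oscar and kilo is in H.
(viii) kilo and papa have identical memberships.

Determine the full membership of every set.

B = {echo, juliet}; H = {november, oscar}; Q = {}

From (iii): papa ∉ B.
(ii) (exactly one): juliet ∈ B.
(v) (exactly one): november ∈ H.
(viii): kilo matches papa: kilo ∉ B.
Suppose oscar ∈ B: no assignment then satisfies all the clues, so oscar ∉ B.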